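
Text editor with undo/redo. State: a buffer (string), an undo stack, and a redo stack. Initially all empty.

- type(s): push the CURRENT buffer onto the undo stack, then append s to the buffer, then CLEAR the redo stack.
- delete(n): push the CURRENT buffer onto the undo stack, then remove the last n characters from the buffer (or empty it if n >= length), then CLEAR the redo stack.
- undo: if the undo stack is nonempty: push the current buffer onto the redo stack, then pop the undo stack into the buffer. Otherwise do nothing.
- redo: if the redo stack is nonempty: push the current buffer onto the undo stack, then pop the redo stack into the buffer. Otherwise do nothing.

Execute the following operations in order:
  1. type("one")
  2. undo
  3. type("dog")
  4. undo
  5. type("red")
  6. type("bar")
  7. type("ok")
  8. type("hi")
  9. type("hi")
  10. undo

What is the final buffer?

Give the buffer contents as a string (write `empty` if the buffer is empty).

After op 1 (type): buf='one' undo_depth=1 redo_depth=0
After op 2 (undo): buf='(empty)' undo_depth=0 redo_depth=1
After op 3 (type): buf='dog' undo_depth=1 redo_depth=0
After op 4 (undo): buf='(empty)' undo_depth=0 redo_depth=1
After op 5 (type): buf='red' undo_depth=1 redo_depth=0
After op 6 (type): buf='redbar' undo_depth=2 redo_depth=0
After op 7 (type): buf='redbarok' undo_depth=3 redo_depth=0
After op 8 (type): buf='redbarokhi' undo_depth=4 redo_depth=0
After op 9 (type): buf='redbarokhihi' undo_depth=5 redo_depth=0
After op 10 (undo): buf='redbarokhi' undo_depth=4 redo_depth=1

Answer: redbarokhi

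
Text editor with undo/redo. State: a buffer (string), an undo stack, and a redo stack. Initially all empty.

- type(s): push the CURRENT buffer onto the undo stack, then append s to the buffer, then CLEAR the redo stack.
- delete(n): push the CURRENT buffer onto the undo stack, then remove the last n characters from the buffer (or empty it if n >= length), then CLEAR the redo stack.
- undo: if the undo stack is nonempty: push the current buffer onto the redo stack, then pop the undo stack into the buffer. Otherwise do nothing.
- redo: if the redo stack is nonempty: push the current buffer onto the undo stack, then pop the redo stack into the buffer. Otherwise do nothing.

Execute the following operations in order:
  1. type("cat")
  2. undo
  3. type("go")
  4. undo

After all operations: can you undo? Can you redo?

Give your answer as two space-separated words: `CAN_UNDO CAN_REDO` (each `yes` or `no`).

Answer: no yes

Derivation:
After op 1 (type): buf='cat' undo_depth=1 redo_depth=0
After op 2 (undo): buf='(empty)' undo_depth=0 redo_depth=1
After op 3 (type): buf='go' undo_depth=1 redo_depth=0
After op 4 (undo): buf='(empty)' undo_depth=0 redo_depth=1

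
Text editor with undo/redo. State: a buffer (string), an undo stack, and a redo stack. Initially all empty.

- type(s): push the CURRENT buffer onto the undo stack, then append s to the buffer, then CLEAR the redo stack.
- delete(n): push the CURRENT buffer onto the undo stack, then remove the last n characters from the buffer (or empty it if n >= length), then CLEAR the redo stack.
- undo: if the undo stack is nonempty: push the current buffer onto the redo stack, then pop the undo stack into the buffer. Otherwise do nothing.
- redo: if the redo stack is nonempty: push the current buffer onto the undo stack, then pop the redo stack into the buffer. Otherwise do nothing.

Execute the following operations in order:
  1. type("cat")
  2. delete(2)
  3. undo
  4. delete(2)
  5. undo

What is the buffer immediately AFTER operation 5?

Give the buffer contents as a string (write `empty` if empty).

Answer: cat

Derivation:
After op 1 (type): buf='cat' undo_depth=1 redo_depth=0
After op 2 (delete): buf='c' undo_depth=2 redo_depth=0
After op 3 (undo): buf='cat' undo_depth=1 redo_depth=1
After op 4 (delete): buf='c' undo_depth=2 redo_depth=0
After op 5 (undo): buf='cat' undo_depth=1 redo_depth=1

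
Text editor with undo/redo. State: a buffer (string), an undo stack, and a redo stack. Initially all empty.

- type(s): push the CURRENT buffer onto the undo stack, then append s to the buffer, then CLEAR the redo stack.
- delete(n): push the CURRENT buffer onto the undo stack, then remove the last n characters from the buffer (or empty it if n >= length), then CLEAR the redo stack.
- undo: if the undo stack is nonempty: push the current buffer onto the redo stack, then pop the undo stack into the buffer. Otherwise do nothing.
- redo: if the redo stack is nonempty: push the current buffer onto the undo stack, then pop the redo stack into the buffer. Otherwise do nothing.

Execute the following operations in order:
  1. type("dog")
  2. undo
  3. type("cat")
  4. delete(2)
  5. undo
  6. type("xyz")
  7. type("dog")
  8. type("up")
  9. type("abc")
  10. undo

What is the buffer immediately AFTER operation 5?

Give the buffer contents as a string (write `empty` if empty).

Answer: cat

Derivation:
After op 1 (type): buf='dog' undo_depth=1 redo_depth=0
After op 2 (undo): buf='(empty)' undo_depth=0 redo_depth=1
After op 3 (type): buf='cat' undo_depth=1 redo_depth=0
After op 4 (delete): buf='c' undo_depth=2 redo_depth=0
After op 5 (undo): buf='cat' undo_depth=1 redo_depth=1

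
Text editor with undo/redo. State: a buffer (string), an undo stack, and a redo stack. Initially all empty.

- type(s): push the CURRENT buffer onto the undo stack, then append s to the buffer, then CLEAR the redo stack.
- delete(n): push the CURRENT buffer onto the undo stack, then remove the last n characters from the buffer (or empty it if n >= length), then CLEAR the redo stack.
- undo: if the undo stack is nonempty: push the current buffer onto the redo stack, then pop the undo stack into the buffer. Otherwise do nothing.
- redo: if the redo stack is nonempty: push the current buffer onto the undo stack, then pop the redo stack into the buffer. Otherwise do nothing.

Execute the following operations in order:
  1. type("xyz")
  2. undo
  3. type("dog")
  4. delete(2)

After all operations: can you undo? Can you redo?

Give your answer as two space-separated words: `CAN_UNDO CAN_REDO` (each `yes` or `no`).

After op 1 (type): buf='xyz' undo_depth=1 redo_depth=0
After op 2 (undo): buf='(empty)' undo_depth=0 redo_depth=1
After op 3 (type): buf='dog' undo_depth=1 redo_depth=0
After op 4 (delete): buf='d' undo_depth=2 redo_depth=0

Answer: yes no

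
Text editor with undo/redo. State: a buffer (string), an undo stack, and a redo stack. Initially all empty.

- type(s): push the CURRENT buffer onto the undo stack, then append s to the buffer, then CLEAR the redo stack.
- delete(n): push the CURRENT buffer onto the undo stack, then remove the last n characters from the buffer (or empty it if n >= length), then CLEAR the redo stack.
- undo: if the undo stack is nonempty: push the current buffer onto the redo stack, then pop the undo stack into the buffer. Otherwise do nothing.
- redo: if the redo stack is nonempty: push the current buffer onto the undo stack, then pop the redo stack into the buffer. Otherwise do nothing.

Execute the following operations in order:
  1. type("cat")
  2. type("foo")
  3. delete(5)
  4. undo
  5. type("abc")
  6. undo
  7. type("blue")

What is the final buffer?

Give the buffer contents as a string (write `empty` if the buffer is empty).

Answer: catfooblue

Derivation:
After op 1 (type): buf='cat' undo_depth=1 redo_depth=0
After op 2 (type): buf='catfoo' undo_depth=2 redo_depth=0
After op 3 (delete): buf='c' undo_depth=3 redo_depth=0
After op 4 (undo): buf='catfoo' undo_depth=2 redo_depth=1
After op 5 (type): buf='catfooabc' undo_depth=3 redo_depth=0
After op 6 (undo): buf='catfoo' undo_depth=2 redo_depth=1
After op 7 (type): buf='catfooblue' undo_depth=3 redo_depth=0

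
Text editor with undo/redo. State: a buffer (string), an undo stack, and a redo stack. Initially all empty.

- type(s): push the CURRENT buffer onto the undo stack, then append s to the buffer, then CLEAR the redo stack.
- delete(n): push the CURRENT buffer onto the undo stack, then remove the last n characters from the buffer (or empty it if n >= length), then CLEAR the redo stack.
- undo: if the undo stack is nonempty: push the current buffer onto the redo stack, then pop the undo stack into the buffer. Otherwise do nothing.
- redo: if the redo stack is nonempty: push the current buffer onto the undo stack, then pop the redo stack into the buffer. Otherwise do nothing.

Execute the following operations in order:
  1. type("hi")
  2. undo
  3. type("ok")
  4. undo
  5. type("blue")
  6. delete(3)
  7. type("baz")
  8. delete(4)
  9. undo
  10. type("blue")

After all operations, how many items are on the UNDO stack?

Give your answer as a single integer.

Answer: 4

Derivation:
After op 1 (type): buf='hi' undo_depth=1 redo_depth=0
After op 2 (undo): buf='(empty)' undo_depth=0 redo_depth=1
After op 3 (type): buf='ok' undo_depth=1 redo_depth=0
After op 4 (undo): buf='(empty)' undo_depth=0 redo_depth=1
After op 5 (type): buf='blue' undo_depth=1 redo_depth=0
After op 6 (delete): buf='b' undo_depth=2 redo_depth=0
After op 7 (type): buf='bbaz' undo_depth=3 redo_depth=0
After op 8 (delete): buf='(empty)' undo_depth=4 redo_depth=0
After op 9 (undo): buf='bbaz' undo_depth=3 redo_depth=1
After op 10 (type): buf='bbazblue' undo_depth=4 redo_depth=0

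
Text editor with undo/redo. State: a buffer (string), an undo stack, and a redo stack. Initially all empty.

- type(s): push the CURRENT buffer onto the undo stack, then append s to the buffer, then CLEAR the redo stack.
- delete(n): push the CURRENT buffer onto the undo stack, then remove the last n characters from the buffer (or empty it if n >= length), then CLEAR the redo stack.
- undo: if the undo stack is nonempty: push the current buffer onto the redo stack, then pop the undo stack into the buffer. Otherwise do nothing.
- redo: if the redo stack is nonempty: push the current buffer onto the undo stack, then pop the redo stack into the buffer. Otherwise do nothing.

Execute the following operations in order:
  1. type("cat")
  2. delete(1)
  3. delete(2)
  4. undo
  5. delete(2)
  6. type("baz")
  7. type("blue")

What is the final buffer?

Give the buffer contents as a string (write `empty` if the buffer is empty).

Answer: bazblue

Derivation:
After op 1 (type): buf='cat' undo_depth=1 redo_depth=0
After op 2 (delete): buf='ca' undo_depth=2 redo_depth=0
After op 3 (delete): buf='(empty)' undo_depth=3 redo_depth=0
After op 4 (undo): buf='ca' undo_depth=2 redo_depth=1
After op 5 (delete): buf='(empty)' undo_depth=3 redo_depth=0
After op 6 (type): buf='baz' undo_depth=4 redo_depth=0
After op 7 (type): buf='bazblue' undo_depth=5 redo_depth=0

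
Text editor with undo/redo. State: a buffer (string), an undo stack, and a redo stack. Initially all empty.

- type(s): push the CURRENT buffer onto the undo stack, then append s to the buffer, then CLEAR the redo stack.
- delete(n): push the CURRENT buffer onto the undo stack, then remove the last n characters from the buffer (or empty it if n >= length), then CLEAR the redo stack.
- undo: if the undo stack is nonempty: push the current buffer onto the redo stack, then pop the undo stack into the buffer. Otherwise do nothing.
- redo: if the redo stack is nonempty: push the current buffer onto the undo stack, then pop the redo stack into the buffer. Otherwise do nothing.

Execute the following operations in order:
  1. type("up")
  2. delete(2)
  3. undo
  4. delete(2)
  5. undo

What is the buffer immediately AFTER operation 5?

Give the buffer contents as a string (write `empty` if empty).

After op 1 (type): buf='up' undo_depth=1 redo_depth=0
After op 2 (delete): buf='(empty)' undo_depth=2 redo_depth=0
After op 3 (undo): buf='up' undo_depth=1 redo_depth=1
After op 4 (delete): buf='(empty)' undo_depth=2 redo_depth=0
After op 5 (undo): buf='up' undo_depth=1 redo_depth=1

Answer: up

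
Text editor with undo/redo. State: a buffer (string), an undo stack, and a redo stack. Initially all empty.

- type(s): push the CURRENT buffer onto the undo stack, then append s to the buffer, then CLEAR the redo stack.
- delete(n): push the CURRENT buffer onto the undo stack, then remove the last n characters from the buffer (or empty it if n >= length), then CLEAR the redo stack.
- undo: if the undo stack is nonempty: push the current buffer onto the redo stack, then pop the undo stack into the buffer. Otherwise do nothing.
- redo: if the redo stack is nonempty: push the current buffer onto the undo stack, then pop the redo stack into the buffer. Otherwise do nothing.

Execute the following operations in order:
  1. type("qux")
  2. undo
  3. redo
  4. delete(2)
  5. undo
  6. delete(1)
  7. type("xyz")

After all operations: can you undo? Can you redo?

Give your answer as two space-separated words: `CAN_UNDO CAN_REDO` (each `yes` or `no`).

After op 1 (type): buf='qux' undo_depth=1 redo_depth=0
After op 2 (undo): buf='(empty)' undo_depth=0 redo_depth=1
After op 3 (redo): buf='qux' undo_depth=1 redo_depth=0
After op 4 (delete): buf='q' undo_depth=2 redo_depth=0
After op 5 (undo): buf='qux' undo_depth=1 redo_depth=1
After op 6 (delete): buf='qu' undo_depth=2 redo_depth=0
After op 7 (type): buf='quxyz' undo_depth=3 redo_depth=0

Answer: yes no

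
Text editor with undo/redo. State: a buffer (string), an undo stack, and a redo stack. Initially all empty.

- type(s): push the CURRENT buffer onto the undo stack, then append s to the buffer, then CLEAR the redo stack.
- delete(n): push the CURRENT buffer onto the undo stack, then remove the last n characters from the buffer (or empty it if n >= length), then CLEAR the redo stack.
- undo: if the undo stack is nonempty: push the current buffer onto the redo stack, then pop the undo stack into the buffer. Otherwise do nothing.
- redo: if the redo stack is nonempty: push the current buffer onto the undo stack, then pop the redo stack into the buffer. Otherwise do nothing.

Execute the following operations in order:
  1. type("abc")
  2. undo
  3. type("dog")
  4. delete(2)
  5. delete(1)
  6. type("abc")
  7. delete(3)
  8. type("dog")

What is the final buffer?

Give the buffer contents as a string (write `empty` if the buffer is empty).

After op 1 (type): buf='abc' undo_depth=1 redo_depth=0
After op 2 (undo): buf='(empty)' undo_depth=0 redo_depth=1
After op 3 (type): buf='dog' undo_depth=1 redo_depth=0
After op 4 (delete): buf='d' undo_depth=2 redo_depth=0
After op 5 (delete): buf='(empty)' undo_depth=3 redo_depth=0
After op 6 (type): buf='abc' undo_depth=4 redo_depth=0
After op 7 (delete): buf='(empty)' undo_depth=5 redo_depth=0
After op 8 (type): buf='dog' undo_depth=6 redo_depth=0

Answer: dog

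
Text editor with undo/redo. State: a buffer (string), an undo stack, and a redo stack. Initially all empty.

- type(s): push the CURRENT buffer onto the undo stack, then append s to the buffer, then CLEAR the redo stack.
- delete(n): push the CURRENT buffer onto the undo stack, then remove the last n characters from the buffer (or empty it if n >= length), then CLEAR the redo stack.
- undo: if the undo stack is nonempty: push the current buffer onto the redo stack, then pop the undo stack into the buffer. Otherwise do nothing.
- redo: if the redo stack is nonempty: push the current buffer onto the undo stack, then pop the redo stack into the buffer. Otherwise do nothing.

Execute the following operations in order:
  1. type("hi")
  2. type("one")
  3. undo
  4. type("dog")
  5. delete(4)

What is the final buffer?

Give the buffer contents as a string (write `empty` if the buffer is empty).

After op 1 (type): buf='hi' undo_depth=1 redo_depth=0
After op 2 (type): buf='hione' undo_depth=2 redo_depth=0
After op 3 (undo): buf='hi' undo_depth=1 redo_depth=1
After op 4 (type): buf='hidog' undo_depth=2 redo_depth=0
After op 5 (delete): buf='h' undo_depth=3 redo_depth=0

Answer: h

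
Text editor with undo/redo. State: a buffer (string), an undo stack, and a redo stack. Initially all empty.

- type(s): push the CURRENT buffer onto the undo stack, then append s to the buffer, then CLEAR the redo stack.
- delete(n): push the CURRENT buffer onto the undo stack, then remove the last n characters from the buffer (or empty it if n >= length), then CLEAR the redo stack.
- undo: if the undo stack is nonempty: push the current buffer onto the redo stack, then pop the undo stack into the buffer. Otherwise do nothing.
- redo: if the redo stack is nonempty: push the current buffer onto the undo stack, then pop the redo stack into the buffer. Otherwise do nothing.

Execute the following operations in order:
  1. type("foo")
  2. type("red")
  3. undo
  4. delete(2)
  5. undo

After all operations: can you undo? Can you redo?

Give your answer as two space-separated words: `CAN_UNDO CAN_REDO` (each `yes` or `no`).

After op 1 (type): buf='foo' undo_depth=1 redo_depth=0
After op 2 (type): buf='foored' undo_depth=2 redo_depth=0
After op 3 (undo): buf='foo' undo_depth=1 redo_depth=1
After op 4 (delete): buf='f' undo_depth=2 redo_depth=0
After op 5 (undo): buf='foo' undo_depth=1 redo_depth=1

Answer: yes yes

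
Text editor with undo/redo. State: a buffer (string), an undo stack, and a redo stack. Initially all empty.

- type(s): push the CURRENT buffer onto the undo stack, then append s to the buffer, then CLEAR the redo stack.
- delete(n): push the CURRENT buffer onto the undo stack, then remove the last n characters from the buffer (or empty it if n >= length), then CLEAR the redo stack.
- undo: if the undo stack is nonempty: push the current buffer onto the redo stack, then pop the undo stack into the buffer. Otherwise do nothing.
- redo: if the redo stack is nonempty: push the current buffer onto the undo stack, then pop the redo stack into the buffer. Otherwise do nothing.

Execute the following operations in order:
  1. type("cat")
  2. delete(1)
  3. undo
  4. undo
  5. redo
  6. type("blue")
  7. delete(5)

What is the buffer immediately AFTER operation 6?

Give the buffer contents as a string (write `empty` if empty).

After op 1 (type): buf='cat' undo_depth=1 redo_depth=0
After op 2 (delete): buf='ca' undo_depth=2 redo_depth=0
After op 3 (undo): buf='cat' undo_depth=1 redo_depth=1
After op 4 (undo): buf='(empty)' undo_depth=0 redo_depth=2
After op 5 (redo): buf='cat' undo_depth=1 redo_depth=1
After op 6 (type): buf='catblue' undo_depth=2 redo_depth=0

Answer: catblue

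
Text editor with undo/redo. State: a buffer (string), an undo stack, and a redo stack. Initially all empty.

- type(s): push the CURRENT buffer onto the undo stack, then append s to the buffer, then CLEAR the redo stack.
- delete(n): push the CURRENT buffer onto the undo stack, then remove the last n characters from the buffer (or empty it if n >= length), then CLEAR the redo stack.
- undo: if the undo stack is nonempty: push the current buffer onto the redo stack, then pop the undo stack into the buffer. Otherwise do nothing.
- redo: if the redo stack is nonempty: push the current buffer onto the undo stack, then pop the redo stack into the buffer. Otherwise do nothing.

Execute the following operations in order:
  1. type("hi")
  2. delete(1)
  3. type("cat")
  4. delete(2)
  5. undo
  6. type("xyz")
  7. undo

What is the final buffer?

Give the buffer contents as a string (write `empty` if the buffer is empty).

After op 1 (type): buf='hi' undo_depth=1 redo_depth=0
After op 2 (delete): buf='h' undo_depth=2 redo_depth=0
After op 3 (type): buf='hcat' undo_depth=3 redo_depth=0
After op 4 (delete): buf='hc' undo_depth=4 redo_depth=0
After op 5 (undo): buf='hcat' undo_depth=3 redo_depth=1
After op 6 (type): buf='hcatxyz' undo_depth=4 redo_depth=0
After op 7 (undo): buf='hcat' undo_depth=3 redo_depth=1

Answer: hcat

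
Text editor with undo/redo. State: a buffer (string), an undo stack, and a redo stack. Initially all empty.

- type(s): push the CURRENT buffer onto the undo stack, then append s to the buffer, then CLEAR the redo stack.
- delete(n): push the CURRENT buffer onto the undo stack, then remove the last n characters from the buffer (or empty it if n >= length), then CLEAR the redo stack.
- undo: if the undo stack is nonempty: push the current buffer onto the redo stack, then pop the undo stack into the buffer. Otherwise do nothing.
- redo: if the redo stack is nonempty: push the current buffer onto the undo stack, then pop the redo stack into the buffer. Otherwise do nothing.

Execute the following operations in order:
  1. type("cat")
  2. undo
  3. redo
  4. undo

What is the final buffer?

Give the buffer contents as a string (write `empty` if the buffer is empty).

Answer: empty

Derivation:
After op 1 (type): buf='cat' undo_depth=1 redo_depth=0
After op 2 (undo): buf='(empty)' undo_depth=0 redo_depth=1
After op 3 (redo): buf='cat' undo_depth=1 redo_depth=0
After op 4 (undo): buf='(empty)' undo_depth=0 redo_depth=1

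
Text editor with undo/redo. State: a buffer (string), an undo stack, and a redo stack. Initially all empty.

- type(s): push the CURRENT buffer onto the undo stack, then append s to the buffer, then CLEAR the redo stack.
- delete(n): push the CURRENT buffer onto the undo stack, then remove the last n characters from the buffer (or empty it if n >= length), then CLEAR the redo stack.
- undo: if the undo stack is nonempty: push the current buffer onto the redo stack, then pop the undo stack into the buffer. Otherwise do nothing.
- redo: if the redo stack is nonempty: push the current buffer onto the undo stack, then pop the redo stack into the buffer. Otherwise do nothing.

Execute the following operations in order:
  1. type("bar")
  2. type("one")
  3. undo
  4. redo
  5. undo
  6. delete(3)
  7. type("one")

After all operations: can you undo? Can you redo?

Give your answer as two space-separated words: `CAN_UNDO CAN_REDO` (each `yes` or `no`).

Answer: yes no

Derivation:
After op 1 (type): buf='bar' undo_depth=1 redo_depth=0
After op 2 (type): buf='barone' undo_depth=2 redo_depth=0
After op 3 (undo): buf='bar' undo_depth=1 redo_depth=1
After op 4 (redo): buf='barone' undo_depth=2 redo_depth=0
After op 5 (undo): buf='bar' undo_depth=1 redo_depth=1
After op 6 (delete): buf='(empty)' undo_depth=2 redo_depth=0
After op 7 (type): buf='one' undo_depth=3 redo_depth=0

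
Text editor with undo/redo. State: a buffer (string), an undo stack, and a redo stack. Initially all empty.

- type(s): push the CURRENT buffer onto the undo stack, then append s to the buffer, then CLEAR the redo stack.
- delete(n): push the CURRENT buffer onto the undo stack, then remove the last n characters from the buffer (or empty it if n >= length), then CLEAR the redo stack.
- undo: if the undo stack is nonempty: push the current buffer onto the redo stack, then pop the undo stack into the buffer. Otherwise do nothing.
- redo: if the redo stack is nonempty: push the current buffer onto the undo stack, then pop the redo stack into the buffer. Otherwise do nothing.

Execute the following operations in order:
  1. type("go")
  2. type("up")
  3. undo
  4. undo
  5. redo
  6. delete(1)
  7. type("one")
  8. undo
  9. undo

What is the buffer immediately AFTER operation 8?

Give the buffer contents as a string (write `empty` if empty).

Answer: g

Derivation:
After op 1 (type): buf='go' undo_depth=1 redo_depth=0
After op 2 (type): buf='goup' undo_depth=2 redo_depth=0
After op 3 (undo): buf='go' undo_depth=1 redo_depth=1
After op 4 (undo): buf='(empty)' undo_depth=0 redo_depth=2
After op 5 (redo): buf='go' undo_depth=1 redo_depth=1
After op 6 (delete): buf='g' undo_depth=2 redo_depth=0
After op 7 (type): buf='gone' undo_depth=3 redo_depth=0
After op 8 (undo): buf='g' undo_depth=2 redo_depth=1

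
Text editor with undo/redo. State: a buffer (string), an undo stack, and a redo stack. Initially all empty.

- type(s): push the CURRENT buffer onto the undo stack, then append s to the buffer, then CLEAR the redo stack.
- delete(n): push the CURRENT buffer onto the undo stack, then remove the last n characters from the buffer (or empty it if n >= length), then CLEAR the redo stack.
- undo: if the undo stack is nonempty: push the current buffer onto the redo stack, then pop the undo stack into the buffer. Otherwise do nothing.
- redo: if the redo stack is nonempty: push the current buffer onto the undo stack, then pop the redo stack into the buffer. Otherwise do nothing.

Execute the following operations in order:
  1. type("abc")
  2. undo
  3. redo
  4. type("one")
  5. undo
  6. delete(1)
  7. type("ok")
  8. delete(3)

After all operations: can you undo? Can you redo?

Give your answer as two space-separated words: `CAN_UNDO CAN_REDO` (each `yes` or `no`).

After op 1 (type): buf='abc' undo_depth=1 redo_depth=0
After op 2 (undo): buf='(empty)' undo_depth=0 redo_depth=1
After op 3 (redo): buf='abc' undo_depth=1 redo_depth=0
After op 4 (type): buf='abcone' undo_depth=2 redo_depth=0
After op 5 (undo): buf='abc' undo_depth=1 redo_depth=1
After op 6 (delete): buf='ab' undo_depth=2 redo_depth=0
After op 7 (type): buf='abok' undo_depth=3 redo_depth=0
After op 8 (delete): buf='a' undo_depth=4 redo_depth=0

Answer: yes no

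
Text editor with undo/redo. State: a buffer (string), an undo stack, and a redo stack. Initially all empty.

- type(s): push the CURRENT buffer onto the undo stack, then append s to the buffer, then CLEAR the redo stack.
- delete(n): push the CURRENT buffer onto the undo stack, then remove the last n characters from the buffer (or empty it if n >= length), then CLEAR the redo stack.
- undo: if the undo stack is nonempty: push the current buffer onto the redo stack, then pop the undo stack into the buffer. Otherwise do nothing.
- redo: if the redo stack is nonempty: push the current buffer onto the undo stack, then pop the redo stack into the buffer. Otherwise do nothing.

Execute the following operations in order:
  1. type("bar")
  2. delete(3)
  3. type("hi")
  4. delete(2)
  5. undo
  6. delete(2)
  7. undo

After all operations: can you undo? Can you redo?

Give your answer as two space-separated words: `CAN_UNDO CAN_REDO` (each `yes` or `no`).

After op 1 (type): buf='bar' undo_depth=1 redo_depth=0
After op 2 (delete): buf='(empty)' undo_depth=2 redo_depth=0
After op 3 (type): buf='hi' undo_depth=3 redo_depth=0
After op 4 (delete): buf='(empty)' undo_depth=4 redo_depth=0
After op 5 (undo): buf='hi' undo_depth=3 redo_depth=1
After op 6 (delete): buf='(empty)' undo_depth=4 redo_depth=0
After op 7 (undo): buf='hi' undo_depth=3 redo_depth=1

Answer: yes yes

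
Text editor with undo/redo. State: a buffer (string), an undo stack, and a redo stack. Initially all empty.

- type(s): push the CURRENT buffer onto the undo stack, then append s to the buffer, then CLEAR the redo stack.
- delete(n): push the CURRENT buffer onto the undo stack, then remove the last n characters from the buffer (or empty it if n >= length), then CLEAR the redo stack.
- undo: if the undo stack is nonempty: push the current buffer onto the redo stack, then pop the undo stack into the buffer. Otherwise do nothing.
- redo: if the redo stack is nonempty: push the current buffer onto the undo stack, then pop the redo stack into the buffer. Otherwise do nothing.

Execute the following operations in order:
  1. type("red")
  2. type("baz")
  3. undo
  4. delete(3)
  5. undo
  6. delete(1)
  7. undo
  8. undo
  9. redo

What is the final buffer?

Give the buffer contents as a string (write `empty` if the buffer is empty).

Answer: red

Derivation:
After op 1 (type): buf='red' undo_depth=1 redo_depth=0
After op 2 (type): buf='redbaz' undo_depth=2 redo_depth=0
After op 3 (undo): buf='red' undo_depth=1 redo_depth=1
After op 4 (delete): buf='(empty)' undo_depth=2 redo_depth=0
After op 5 (undo): buf='red' undo_depth=1 redo_depth=1
After op 6 (delete): buf='re' undo_depth=2 redo_depth=0
After op 7 (undo): buf='red' undo_depth=1 redo_depth=1
After op 8 (undo): buf='(empty)' undo_depth=0 redo_depth=2
After op 9 (redo): buf='red' undo_depth=1 redo_depth=1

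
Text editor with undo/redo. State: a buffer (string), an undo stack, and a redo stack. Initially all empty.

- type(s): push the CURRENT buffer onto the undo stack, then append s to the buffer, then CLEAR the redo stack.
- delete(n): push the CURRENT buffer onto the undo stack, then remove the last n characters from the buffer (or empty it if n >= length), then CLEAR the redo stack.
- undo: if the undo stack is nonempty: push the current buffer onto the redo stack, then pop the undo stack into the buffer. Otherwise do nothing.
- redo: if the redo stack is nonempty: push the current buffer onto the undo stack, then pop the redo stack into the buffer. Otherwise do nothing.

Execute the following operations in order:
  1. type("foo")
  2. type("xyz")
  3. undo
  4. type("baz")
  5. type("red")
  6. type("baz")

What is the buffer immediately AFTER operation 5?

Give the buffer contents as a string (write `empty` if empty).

Answer: foobazred

Derivation:
After op 1 (type): buf='foo' undo_depth=1 redo_depth=0
After op 2 (type): buf='fooxyz' undo_depth=2 redo_depth=0
After op 3 (undo): buf='foo' undo_depth=1 redo_depth=1
After op 4 (type): buf='foobaz' undo_depth=2 redo_depth=0
After op 5 (type): buf='foobazred' undo_depth=3 redo_depth=0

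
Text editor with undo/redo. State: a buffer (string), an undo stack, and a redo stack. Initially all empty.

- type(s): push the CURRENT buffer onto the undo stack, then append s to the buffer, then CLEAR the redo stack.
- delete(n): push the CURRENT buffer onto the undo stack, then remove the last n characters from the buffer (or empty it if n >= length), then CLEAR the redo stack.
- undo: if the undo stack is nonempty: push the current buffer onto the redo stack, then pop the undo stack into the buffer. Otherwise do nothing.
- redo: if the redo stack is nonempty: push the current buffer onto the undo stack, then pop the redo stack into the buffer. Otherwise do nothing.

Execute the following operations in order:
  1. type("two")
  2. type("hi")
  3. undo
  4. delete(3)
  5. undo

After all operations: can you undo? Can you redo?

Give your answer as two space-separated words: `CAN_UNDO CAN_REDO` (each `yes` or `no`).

After op 1 (type): buf='two' undo_depth=1 redo_depth=0
After op 2 (type): buf='twohi' undo_depth=2 redo_depth=0
After op 3 (undo): buf='two' undo_depth=1 redo_depth=1
After op 4 (delete): buf='(empty)' undo_depth=2 redo_depth=0
After op 5 (undo): buf='two' undo_depth=1 redo_depth=1

Answer: yes yes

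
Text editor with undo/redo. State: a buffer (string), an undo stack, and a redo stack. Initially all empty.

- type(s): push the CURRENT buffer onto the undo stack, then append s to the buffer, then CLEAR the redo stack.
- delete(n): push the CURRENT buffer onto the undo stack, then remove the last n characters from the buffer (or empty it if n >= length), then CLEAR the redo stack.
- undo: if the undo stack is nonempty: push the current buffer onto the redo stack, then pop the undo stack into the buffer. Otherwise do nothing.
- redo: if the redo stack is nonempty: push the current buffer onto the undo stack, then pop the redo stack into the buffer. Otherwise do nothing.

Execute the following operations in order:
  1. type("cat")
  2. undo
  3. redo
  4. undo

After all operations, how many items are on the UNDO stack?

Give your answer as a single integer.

Answer: 0

Derivation:
After op 1 (type): buf='cat' undo_depth=1 redo_depth=0
After op 2 (undo): buf='(empty)' undo_depth=0 redo_depth=1
After op 3 (redo): buf='cat' undo_depth=1 redo_depth=0
After op 4 (undo): buf='(empty)' undo_depth=0 redo_depth=1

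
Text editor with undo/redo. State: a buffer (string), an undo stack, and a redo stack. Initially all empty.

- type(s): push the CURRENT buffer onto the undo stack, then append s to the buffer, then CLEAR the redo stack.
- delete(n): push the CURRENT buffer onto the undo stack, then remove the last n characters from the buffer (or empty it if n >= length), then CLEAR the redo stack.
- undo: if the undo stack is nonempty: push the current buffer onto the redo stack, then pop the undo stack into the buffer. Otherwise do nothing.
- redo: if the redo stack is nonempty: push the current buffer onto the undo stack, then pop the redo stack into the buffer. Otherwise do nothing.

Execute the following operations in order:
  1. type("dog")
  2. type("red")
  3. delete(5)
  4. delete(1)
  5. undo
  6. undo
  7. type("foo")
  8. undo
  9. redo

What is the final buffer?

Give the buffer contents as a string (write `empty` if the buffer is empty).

Answer: dogredfoo

Derivation:
After op 1 (type): buf='dog' undo_depth=1 redo_depth=0
After op 2 (type): buf='dogred' undo_depth=2 redo_depth=0
After op 3 (delete): buf='d' undo_depth=3 redo_depth=0
After op 4 (delete): buf='(empty)' undo_depth=4 redo_depth=0
After op 5 (undo): buf='d' undo_depth=3 redo_depth=1
After op 6 (undo): buf='dogred' undo_depth=2 redo_depth=2
After op 7 (type): buf='dogredfoo' undo_depth=3 redo_depth=0
After op 8 (undo): buf='dogred' undo_depth=2 redo_depth=1
After op 9 (redo): buf='dogredfoo' undo_depth=3 redo_depth=0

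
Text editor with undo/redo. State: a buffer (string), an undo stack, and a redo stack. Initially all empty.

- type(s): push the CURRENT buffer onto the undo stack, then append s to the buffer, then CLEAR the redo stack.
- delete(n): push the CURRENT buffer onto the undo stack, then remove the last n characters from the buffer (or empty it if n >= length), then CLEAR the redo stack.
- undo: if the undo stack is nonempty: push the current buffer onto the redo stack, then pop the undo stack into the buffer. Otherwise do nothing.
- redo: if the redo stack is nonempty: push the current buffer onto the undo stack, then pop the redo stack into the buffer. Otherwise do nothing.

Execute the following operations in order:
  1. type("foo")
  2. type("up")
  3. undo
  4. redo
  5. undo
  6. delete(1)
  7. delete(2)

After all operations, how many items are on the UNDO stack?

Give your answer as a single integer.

After op 1 (type): buf='foo' undo_depth=1 redo_depth=0
After op 2 (type): buf='fooup' undo_depth=2 redo_depth=0
After op 3 (undo): buf='foo' undo_depth=1 redo_depth=1
After op 4 (redo): buf='fooup' undo_depth=2 redo_depth=0
After op 5 (undo): buf='foo' undo_depth=1 redo_depth=1
After op 6 (delete): buf='fo' undo_depth=2 redo_depth=0
After op 7 (delete): buf='(empty)' undo_depth=3 redo_depth=0

Answer: 3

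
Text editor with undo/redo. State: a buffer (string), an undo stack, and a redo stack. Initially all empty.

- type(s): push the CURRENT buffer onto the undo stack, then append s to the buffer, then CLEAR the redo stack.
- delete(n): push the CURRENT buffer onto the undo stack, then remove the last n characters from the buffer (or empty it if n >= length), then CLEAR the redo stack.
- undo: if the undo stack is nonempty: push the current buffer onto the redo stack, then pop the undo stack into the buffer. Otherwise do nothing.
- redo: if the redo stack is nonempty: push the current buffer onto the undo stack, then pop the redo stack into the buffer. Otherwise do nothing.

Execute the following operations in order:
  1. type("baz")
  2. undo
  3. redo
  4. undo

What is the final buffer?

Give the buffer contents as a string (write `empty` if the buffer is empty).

Answer: empty

Derivation:
After op 1 (type): buf='baz' undo_depth=1 redo_depth=0
After op 2 (undo): buf='(empty)' undo_depth=0 redo_depth=1
After op 3 (redo): buf='baz' undo_depth=1 redo_depth=0
After op 4 (undo): buf='(empty)' undo_depth=0 redo_depth=1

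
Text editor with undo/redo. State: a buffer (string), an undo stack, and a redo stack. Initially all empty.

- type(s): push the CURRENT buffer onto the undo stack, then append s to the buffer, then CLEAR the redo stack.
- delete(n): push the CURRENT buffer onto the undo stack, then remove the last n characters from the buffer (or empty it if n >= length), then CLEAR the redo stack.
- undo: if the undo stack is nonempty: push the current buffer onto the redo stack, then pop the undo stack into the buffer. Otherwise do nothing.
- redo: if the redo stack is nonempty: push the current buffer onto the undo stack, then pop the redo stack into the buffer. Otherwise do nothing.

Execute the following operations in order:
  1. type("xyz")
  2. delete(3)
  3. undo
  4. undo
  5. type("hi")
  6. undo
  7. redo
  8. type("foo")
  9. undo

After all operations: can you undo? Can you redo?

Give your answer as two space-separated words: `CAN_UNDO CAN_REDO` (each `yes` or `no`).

After op 1 (type): buf='xyz' undo_depth=1 redo_depth=0
After op 2 (delete): buf='(empty)' undo_depth=2 redo_depth=0
After op 3 (undo): buf='xyz' undo_depth=1 redo_depth=1
After op 4 (undo): buf='(empty)' undo_depth=0 redo_depth=2
After op 5 (type): buf='hi' undo_depth=1 redo_depth=0
After op 6 (undo): buf='(empty)' undo_depth=0 redo_depth=1
After op 7 (redo): buf='hi' undo_depth=1 redo_depth=0
After op 8 (type): buf='hifoo' undo_depth=2 redo_depth=0
After op 9 (undo): buf='hi' undo_depth=1 redo_depth=1

Answer: yes yes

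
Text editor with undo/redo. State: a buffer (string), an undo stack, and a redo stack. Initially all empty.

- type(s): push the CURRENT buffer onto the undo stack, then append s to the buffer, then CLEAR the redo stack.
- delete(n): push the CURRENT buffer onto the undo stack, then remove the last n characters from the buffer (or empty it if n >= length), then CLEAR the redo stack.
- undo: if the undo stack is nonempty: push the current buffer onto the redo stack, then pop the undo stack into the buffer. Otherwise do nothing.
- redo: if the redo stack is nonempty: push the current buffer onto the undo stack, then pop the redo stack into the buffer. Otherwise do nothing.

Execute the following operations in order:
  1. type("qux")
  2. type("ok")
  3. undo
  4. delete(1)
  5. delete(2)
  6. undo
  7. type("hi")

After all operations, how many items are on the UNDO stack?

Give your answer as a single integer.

Answer: 3

Derivation:
After op 1 (type): buf='qux' undo_depth=1 redo_depth=0
After op 2 (type): buf='quxok' undo_depth=2 redo_depth=0
After op 3 (undo): buf='qux' undo_depth=1 redo_depth=1
After op 4 (delete): buf='qu' undo_depth=2 redo_depth=0
After op 5 (delete): buf='(empty)' undo_depth=3 redo_depth=0
After op 6 (undo): buf='qu' undo_depth=2 redo_depth=1
After op 7 (type): buf='quhi' undo_depth=3 redo_depth=0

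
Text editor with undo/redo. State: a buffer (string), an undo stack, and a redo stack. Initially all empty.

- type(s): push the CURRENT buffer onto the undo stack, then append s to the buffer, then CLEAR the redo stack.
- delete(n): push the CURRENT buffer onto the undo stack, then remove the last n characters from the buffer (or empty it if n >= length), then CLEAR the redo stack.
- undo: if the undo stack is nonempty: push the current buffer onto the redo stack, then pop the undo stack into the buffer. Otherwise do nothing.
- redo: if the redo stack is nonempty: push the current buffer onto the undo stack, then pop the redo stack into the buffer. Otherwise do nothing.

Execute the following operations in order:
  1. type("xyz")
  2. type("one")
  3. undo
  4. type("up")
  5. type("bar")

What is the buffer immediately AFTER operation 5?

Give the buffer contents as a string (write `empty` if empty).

After op 1 (type): buf='xyz' undo_depth=1 redo_depth=0
After op 2 (type): buf='xyzone' undo_depth=2 redo_depth=0
After op 3 (undo): buf='xyz' undo_depth=1 redo_depth=1
After op 4 (type): buf='xyzup' undo_depth=2 redo_depth=0
After op 5 (type): buf='xyzupbar' undo_depth=3 redo_depth=0

Answer: xyzupbar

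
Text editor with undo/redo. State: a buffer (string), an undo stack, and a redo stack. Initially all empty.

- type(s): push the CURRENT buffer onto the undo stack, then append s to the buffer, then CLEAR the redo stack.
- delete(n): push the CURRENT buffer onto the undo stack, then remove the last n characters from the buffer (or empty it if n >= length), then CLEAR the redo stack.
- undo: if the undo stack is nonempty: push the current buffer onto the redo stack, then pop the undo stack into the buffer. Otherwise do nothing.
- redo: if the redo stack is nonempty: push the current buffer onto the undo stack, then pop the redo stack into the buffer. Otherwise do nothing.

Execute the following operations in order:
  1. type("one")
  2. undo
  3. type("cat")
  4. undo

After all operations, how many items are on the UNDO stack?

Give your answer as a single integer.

After op 1 (type): buf='one' undo_depth=1 redo_depth=0
After op 2 (undo): buf='(empty)' undo_depth=0 redo_depth=1
After op 3 (type): buf='cat' undo_depth=1 redo_depth=0
After op 4 (undo): buf='(empty)' undo_depth=0 redo_depth=1

Answer: 0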